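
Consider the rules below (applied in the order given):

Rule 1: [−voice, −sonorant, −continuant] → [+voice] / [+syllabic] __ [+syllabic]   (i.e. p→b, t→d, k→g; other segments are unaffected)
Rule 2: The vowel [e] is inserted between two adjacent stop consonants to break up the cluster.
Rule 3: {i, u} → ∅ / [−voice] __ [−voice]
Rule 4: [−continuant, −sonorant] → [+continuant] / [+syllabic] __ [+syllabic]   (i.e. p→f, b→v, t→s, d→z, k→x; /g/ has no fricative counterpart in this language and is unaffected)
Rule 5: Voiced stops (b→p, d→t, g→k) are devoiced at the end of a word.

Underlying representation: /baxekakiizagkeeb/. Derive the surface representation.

baxegagiizagexeep

Rule 1 (intervocalic voicing): /k/ is a voiceless stop between vowels /e/ and /a/, so it voices to [g]. /k/ is a voiceless stop between vowels /a/ and /i/, so it voices to [g]. /baxekakiizagkeeb/ → baxegagiizagkeeb.
Rule 2 (stop-cluster e-epenthesis): /g/ and /k/ form a stop–stop cluster, so [e] is inserted between them. /baxegagiizagkeeb/ → baxegagiizagekeeb.
Rule 3 (high vowel syncope): no segment meets the environment; /baxegagiizagekeeb/ is unchanged.
Rule 4 (intervocalic spirantization): /k/ is a stop between vowels /e/ and /e/, so it spirantizes to the fricative [x]. /baxegagiizagekeeb/ → baxegagiizagexeeb.
Rule 5 (final devoicing): /b/ is a voiced stop in word-final position, so it devoices to [p]. /baxegagiizagexeeb/ → baxegagiizagexeep.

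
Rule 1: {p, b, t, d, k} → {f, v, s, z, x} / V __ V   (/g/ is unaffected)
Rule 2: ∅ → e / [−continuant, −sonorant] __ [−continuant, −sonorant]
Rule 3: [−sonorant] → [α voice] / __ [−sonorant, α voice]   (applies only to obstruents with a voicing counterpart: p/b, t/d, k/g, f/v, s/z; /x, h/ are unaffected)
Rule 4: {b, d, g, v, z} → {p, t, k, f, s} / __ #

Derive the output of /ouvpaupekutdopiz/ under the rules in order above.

Rule 1 (intervocalic spirantization): /p/ is a stop between vowels /u/ and /e/, so it spirantizes to the fricative [f]. /k/ is a stop between vowels /e/ and /u/, so it spirantizes to the fricative [x]. /p/ is a stop between vowels /o/ and /i/, so it spirantizes to the fricative [f]. /ouvpaupekutdopiz/ → ouvpaufexutdofiz.
Rule 2 (stop-cluster e-epenthesis): /t/ and /d/ form a stop–stop cluster, so [e] is inserted between them. /ouvpaufexutdofiz/ → ouvpaufexutedofiz.
Rule 3 (regressive voicing assimilation): /v/ precedes the voiceless obstruent /p/, so it devoices to [f] by assimilation. /ouvpaufexutedofiz/ → oufpaufexutedofiz.
Rule 4 (final devoicing): /z/ is a voiced obstruent in word-final position, so it devoices to [s]. /oufpaufexutedofiz/ → oufpaufexutedofis.

oufpaufexutedofis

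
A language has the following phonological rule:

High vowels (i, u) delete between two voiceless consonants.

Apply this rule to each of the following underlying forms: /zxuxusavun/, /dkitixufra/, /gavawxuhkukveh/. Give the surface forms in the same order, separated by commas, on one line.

/zxuxusavun/: /u/ is a high vowel flanked by voiceless consonants /x/ and /x/, so it deletes. /u/ is a high vowel flanked by voiceless consonants /x/ and /s/, so it deletes. → [zxxsavun].
/dkitixufra/: /i/ is a high vowel flanked by voiceless consonants /k/ and /t/, so it deletes. /i/ is a high vowel flanked by voiceless consonants /t/ and /x/, so it deletes. /u/ is a high vowel flanked by voiceless consonants /x/ and /f/, so it deletes. → [dktxfra].
/gavawxuhkukveh/: /u/ is a high vowel flanked by voiceless consonants /x/ and /h/, so it deletes. /u/ is a high vowel flanked by voiceless consonants /k/ and /k/, so it deletes. → [gavawxhkkveh].

zxxsavun, dktxfra, gavawxhkkveh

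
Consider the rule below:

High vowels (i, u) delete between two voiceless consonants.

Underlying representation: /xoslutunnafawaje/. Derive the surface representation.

No segment of /xoslutunnafawaje/ meets the structural description of the rule, so the form surfaces unchanged.

xoslutunnafawaje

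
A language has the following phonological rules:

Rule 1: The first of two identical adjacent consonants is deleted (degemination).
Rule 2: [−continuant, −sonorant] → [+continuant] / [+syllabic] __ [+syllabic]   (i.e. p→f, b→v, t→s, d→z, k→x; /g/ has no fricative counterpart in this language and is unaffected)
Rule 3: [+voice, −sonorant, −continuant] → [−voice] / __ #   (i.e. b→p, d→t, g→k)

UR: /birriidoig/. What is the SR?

Rule 1 (degemination): /rr/ is a geminate; the first /r/ deletes. /birriidoig/ → biriidoig.
Rule 2 (intervocalic spirantization): /d/ is a stop between vowels /i/ and /o/, so it spirantizes to the fricative [z]. /biriidoig/ → biriizoig.
Rule 3 (final devoicing): /g/ is a voiced stop in word-final position, so it devoices to [k]. /biriizoig/ → biriizoik.

biriizoik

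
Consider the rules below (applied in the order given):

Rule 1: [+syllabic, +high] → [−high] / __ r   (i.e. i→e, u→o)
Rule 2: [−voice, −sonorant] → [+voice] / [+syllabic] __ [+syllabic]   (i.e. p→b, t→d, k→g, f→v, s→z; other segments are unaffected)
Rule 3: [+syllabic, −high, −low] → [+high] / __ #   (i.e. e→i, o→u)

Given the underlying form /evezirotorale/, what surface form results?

Rule 1 (pre-rhotic lowering): /i/ is a high vowel immediately before /r/, so it lowers to [e]. /evezirotorale/ → evezerotorale.
Rule 2 (intervocalic voicing): /t/ is a voiceless obstruent between vowels /o/ and /o/, so it voices to [d]. /evezerotorale/ → evezerodorale.
Rule 3 (final vowel raising): /e/ is a mid vowel in word-final position, so it raises to [i]. /evezerodorale/ → evezerodorali.

evezerodorali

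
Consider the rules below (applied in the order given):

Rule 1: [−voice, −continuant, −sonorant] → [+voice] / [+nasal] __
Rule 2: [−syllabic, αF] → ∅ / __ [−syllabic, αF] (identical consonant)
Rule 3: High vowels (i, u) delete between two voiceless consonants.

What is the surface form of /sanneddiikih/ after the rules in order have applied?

sanediikh

Rule 1 (post-nasal voicing): no segment meets the environment; /sanneddiikih/ is unchanged.
Rule 2 (degemination): /nn/ is a geminate; the first /n/ deletes. /dd/ is a geminate; the first /d/ deletes. /sanneddiikih/ → sanediikih.
Rule 3 (high vowel syncope): /i/ is a high vowel flanked by voiceless consonants /k/ and /h/, so it deletes. /sanediikih/ → sanediikh.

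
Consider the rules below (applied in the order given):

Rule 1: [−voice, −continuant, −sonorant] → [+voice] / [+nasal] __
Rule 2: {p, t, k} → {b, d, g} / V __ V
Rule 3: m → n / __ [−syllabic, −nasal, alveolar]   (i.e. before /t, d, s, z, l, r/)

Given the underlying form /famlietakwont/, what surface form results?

Rule 1 (post-nasal voicing): /t/ is a voiceless stop immediately after the nasal /n/, so it voices to [d]. /famlietakwont/ → famlietakwond.
Rule 2 (intervocalic voicing): /t/ is a voiceless stop between vowels /e/ and /a/, so it voices to [d]. /famlietakwond/ → famliedakwond.
Rule 3 (nasal place assimilation): /m/ precedes the alveolar consonant /l/, so it assimilates in place to [n]. /famliedakwond/ → fanliedakwond.

fanliedakwond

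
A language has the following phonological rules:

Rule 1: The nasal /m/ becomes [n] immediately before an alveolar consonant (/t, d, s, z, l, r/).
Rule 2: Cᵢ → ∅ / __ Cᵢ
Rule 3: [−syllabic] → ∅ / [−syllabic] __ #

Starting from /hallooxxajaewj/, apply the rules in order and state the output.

Rule 1 (nasal place assimilation): no segment meets the environment; /hallooxxajaewj/ is unchanged.
Rule 2 (degemination): /ll/ is a geminate; the first /l/ deletes. /xx/ is a geminate; the first /x/ deletes. /hallooxxajaewj/ → halooxajaewj.
Rule 3 (final cluster simplification): /j/ is the second consonant of a word-final cluster /wj/, so it deletes. /halooxajaewj/ → halooxajaew.

halooxajaew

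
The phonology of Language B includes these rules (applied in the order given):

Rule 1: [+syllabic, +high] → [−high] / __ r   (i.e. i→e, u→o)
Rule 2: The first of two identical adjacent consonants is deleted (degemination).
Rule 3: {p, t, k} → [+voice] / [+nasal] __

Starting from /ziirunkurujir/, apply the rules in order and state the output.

Rule 1 (pre-rhotic lowering): /i/ is a high vowel immediately before /r/, so it lowers to [e]. /u/ is a high vowel immediately before /r/, so it lowers to [o]. /i/ is a high vowel immediately before /r/, so it lowers to [e]. /ziirunkurujir/ → zierunkorujer.
Rule 2 (degemination): no segment meets the environment; /zierunkorujer/ is unchanged.
Rule 3 (post-nasal voicing): /k/ is a voiceless stop immediately after the nasal /n/, so it voices to [g]. /zierunkorujer/ → zierungorujer.

zierungorujer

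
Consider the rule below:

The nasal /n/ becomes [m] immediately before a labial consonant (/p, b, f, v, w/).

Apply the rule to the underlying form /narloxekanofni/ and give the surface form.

No segment of /narloxekanofni/ meets the structural description of the rule, so the form surfaces unchanged.

narloxekanofni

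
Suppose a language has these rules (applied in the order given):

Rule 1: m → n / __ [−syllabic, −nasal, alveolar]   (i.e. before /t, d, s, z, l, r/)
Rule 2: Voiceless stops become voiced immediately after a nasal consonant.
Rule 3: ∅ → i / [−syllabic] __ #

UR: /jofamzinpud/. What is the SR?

Rule 1 (nasal place assimilation): /m/ precedes the alveolar consonant /z/, so it assimilates in place to [n]. /jofamzinpud/ → jofanzinpud.
Rule 2 (post-nasal voicing): /p/ is a voiceless stop immediately after the nasal /n/, so it voices to [b]. /jofanzinpud/ → jofanzinbud.
Rule 3 (final i-epenthesis): the form ends in the consonant /d/, so [i] is inserted word-finally. /jofanzinbud/ → jofanzinbudi.

jofanzinbudi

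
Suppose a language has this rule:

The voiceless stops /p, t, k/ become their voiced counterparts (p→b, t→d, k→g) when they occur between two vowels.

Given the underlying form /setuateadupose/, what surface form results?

seduadeadubose

/t/ is a voiceless stop between vowels /e/ and /u/, so it voices to [d].
/t/ is a voiceless stop between vowels /a/ and /e/, so it voices to [d].
/p/ is a voiceless stop between vowels /u/ and /o/, so it voices to [b].
Surface form: [seduadeadubose].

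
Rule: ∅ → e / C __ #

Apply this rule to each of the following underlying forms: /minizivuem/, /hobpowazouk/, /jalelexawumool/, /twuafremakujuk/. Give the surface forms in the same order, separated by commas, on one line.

minizivueme, hobpowazouke, jalelexawumoole, twuafremakujuke

/minizivuem/: the form ends in the consonant /m/, so [e] is inserted word-finally. → [minizivueme].
/hobpowazouk/: the form ends in the consonant /k/, so [e] is inserted word-finally. → [hobpowazouke].
/jalelexawumool/: the form ends in the consonant /l/, so [e] is inserted word-finally. → [jalelexawumoole].
/twuafremakujuk/: the form ends in the consonant /k/, so [e] is inserted word-finally. → [twuafremakujuke].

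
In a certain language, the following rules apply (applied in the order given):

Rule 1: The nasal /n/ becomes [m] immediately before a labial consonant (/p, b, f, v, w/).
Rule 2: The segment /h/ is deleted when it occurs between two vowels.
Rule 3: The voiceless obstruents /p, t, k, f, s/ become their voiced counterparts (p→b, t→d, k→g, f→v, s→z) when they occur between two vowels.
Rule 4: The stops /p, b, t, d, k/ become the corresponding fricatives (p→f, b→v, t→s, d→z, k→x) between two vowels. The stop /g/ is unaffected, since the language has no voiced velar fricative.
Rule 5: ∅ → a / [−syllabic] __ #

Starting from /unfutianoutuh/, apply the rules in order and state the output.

Rule 1 (nasal place assimilation): /n/ precedes the labial consonant /f/, so it assimilates in place to [m]. /unfutianoutuh/ → umfutianoutuh.
Rule 2 (intervocalic h-deletion): no segment meets the environment; /umfutianoutuh/ is unchanged.
Rule 3 (intervocalic voicing): /t/ is a voiceless obstruent between vowels /u/ and /i/, so it voices to [d]. /t/ is a voiceless obstruent between vowels /u/ and /u/, so it voices to [d]. /umfutianoutuh/ → umfudianouduh.
Rule 4 (intervocalic spirantization): /d/ is a stop between vowels /u/ and /i/, so it spirantizes to the fricative [z]. /d/ is a stop between vowels /u/ and /u/, so it spirantizes to the fricative [z]. /umfudianouduh/ → umfuzianouzuh.
Rule 5 (final a-epenthesis): the form ends in the consonant /h/, so [a] is inserted word-finally. /umfuzianouzuh/ → umfuzianouzuha.

umfuzianouzuha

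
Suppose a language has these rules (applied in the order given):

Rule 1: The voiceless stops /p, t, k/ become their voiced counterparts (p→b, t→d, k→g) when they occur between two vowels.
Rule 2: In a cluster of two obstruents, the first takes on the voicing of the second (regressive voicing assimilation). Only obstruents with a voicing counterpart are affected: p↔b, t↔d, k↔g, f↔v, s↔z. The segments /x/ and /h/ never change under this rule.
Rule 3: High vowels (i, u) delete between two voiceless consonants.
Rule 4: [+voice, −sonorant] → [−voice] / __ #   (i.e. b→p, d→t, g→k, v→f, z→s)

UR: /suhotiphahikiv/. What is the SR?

Rule 1 (intervocalic voicing): /t/ is a voiceless stop between vowels /o/ and /i/, so it voices to [d]. /k/ is a voiceless stop between vowels /i/ and /i/, so it voices to [g]. /suhotiphahikiv/ → suhodiphahigiv.
Rule 2 (regressive voicing assimilation): no segment meets the environment; /suhodiphahigiv/ is unchanged.
Rule 3 (high vowel syncope): /u/ is a high vowel flanked by voiceless consonants /s/ and /h/, so it deletes. /suhodiphahigiv/ → shodiphahigiv.
Rule 4 (final devoicing): /v/ is a voiced obstruent in word-final position, so it devoices to [f]. /shodiphahigiv/ → shodiphahigif.

shodiphahigif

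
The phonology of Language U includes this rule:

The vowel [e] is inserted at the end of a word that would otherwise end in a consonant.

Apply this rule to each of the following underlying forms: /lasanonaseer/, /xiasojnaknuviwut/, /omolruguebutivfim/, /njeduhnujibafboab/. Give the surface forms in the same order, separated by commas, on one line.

lasanonaseere, xiasojnaknuviwute, omolruguebutivfime, njeduhnujibafboabe

/lasanonaseer/: the form ends in the consonant /r/, so [e] is inserted word-finally. → [lasanonaseere].
/xiasojnaknuviwut/: the form ends in the consonant /t/, so [e] is inserted word-finally. → [xiasojnaknuviwute].
/omolruguebutivfim/: the form ends in the consonant /m/, so [e] is inserted word-finally. → [omolruguebutivfime].
/njeduhnujibafboab/: the form ends in the consonant /b/, so [e] is inserted word-finally. → [njeduhnujibafboabe].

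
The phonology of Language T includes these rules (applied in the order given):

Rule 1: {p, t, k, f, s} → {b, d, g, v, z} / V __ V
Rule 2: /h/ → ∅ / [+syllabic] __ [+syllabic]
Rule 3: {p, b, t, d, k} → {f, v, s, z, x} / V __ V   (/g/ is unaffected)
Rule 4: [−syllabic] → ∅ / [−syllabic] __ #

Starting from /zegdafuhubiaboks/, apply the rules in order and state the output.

Rule 1 (intervocalic voicing): /f/ is a voiceless obstruent between vowels /a/ and /u/, so it voices to [v]. /zegdafuhubiaboks/ → zegdavuhubiaboks.
Rule 2 (intervocalic h-deletion): /h/ occurs between vowels /u/ and /u/, so it deletes. /zegdavuhubiaboks/ → zegdavuubiaboks.
Rule 3 (intervocalic spirantization): /b/ is a stop between vowels /u/ and /i/, so it spirantizes to the fricative [v]. /b/ is a stop between vowels /a/ and /o/, so it spirantizes to the fricative [v]. /zegdavuubiaboks/ → zegdavuuviavoks.
Rule 4 (final cluster simplification): /s/ is the second consonant of a word-final cluster /ks/, so it deletes. /zegdavuuviavoks/ → zegdavuuviavok.

zegdavuuviavok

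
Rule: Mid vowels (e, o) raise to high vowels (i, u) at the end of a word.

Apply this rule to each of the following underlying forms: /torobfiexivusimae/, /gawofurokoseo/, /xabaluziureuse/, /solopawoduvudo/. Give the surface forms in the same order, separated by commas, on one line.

/torobfiexivusimae/: /e/ is a mid vowel in word-final position, so it raises to [i]. → [torobfiexivusimai].
/gawofurokoseo/: /o/ is a mid vowel in word-final position, so it raises to [u]. → [gawofurokoseu].
/xabaluziureuse/: /e/ is a mid vowel in word-final position, so it raises to [i]. → [xabaluziureusi].
/solopawoduvudo/: /o/ is a mid vowel in word-final position, so it raises to [u]. → [solopawoduvudu].

torobfiexivusimai, gawofurokoseu, xabaluziureusi, solopawoduvudu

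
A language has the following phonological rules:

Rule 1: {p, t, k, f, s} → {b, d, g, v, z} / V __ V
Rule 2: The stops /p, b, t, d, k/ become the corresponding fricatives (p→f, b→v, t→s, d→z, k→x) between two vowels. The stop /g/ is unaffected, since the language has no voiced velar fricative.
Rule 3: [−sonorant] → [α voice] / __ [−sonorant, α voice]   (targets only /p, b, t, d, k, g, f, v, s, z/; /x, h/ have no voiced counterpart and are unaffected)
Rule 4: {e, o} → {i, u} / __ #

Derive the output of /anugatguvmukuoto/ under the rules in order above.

Rule 1 (intervocalic voicing): /k/ is a voiceless obstruent between vowels /u/ and /u/, so it voices to [g]. /t/ is a voiceless obstruent between vowels /o/ and /o/, so it voices to [d]. /anugatguvmukuoto/ → anugatguvmuguodo.
Rule 2 (intervocalic spirantization): /d/ is a stop between vowels /o/ and /o/, so it spirantizes to the fricative [z]. /anugatguvmuguodo/ → anugatguvmuguozo.
Rule 3 (regressive voicing assimilation): /t/ precedes the voiced obstruent /g/, so it voices to [d] by assimilation. /anugatguvmuguozo/ → anugadguvmuguozo.
Rule 4 (final vowel raising): /o/ is a mid vowel in word-final position, so it raises to [u]. /anugadguvmuguozo/ → anugadguvmuguozu.

anugadguvmuguozu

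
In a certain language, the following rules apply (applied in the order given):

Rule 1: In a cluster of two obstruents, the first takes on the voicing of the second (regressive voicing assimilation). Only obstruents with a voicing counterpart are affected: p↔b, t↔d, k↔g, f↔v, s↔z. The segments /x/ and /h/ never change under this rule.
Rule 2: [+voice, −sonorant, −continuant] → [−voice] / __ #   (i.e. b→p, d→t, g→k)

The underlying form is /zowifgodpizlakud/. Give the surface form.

Rule 1 (regressive voicing assimilation): /f/ precedes the voiced obstruent /g/, so it voices to [v] by assimilation. /d/ precedes the voiceless obstruent /p/, so it devoices to [t] by assimilation. /zowifgodpizlakud/ → zowivgotpizlakud.
Rule 2 (final devoicing): /d/ is a voiced stop in word-final position, so it devoices to [t]. /zowivgotpizlakud/ → zowivgotpizlakut.

zowivgotpizlakut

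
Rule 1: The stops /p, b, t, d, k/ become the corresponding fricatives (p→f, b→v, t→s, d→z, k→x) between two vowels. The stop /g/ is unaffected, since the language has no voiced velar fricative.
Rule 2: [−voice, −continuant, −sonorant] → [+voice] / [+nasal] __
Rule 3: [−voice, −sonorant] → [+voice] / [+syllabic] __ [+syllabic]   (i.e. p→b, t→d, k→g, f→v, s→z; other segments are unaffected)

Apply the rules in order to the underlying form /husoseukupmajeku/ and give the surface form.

Rule 1 (intervocalic spirantization): /k/ is a stop between vowels /u/ and /u/, so it spirantizes to the fricative [x]. /k/ is a stop between vowels /e/ and /u/, so it spirantizes to the fricative [x]. /husoseukupmajeku/ → husoseuxupmajexu.
Rule 2 (post-nasal voicing): no segment meets the environment; /husoseuxupmajexu/ is unchanged.
Rule 3 (intervocalic voicing): /s/ is a voiceless obstruent between vowels /u/ and /o/, so it voices to [z]. /s/ is a voiceless obstruent between vowels /o/ and /e/, so it voices to [z]. /husoseuxupmajexu/ → huzozeuxupmajexu.

huzozeuxupmajexu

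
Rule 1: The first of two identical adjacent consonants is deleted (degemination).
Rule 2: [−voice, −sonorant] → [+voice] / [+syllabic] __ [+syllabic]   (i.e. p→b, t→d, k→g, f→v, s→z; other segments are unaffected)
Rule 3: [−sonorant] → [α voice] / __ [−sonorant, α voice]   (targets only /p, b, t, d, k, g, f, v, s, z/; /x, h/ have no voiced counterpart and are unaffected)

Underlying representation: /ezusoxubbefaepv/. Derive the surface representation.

ezuzoxubevaebv

Rule 1 (degemination): /bb/ is a geminate; the first /b/ deletes. /ezusoxubbefaepv/ → ezusoxubefaepv.
Rule 2 (intervocalic voicing): /s/ is a voiceless obstruent between vowels /u/ and /o/, so it voices to [z]. /f/ is a voiceless obstruent between vowels /e/ and /a/, so it voices to [v]. /ezusoxubefaepv/ → ezuzoxubevaepv.
Rule 3 (regressive voicing assimilation): /p/ precedes the voiced obstruent /v/, so it voices to [b] by assimilation. /ezuzoxubevaepv/ → ezuzoxubevaebv.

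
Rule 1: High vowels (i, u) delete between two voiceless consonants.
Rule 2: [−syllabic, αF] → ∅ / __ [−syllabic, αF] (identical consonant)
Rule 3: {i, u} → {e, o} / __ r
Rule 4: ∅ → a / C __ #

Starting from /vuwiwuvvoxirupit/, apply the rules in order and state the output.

vuwiwuvoxerupta

Rule 1 (high vowel syncope): /i/ is a high vowel flanked by voiceless consonants /p/ and /t/, so it deletes. /vuwiwuvvoxirupit/ → vuwiwuvvoxirupt.
Rule 2 (degemination): /vv/ is a geminate; the first /v/ deletes. /vuwiwuvvoxirupt/ → vuwiwuvoxirupt.
Rule 3 (pre-rhotic lowering): /i/ is a high vowel immediately before /r/, so it lowers to [e]. /vuwiwuvoxirupt/ → vuwiwuvoxerupt.
Rule 4 (final a-epenthesis): the form ends in the consonant /t/, so [a] is inserted word-finally. /vuwiwuvoxerupt/ → vuwiwuvoxerupta.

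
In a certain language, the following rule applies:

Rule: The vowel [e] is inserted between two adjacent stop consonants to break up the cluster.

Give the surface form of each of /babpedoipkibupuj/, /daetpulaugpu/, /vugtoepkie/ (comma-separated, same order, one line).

babepedoipekibupuj, daetepulaugepu, vugetoepekie

/babpedoipkibupuj/: /b/ and /p/ form a stop–stop cluster, so [e] is inserted between them. /p/ and /k/ form a stop–stop cluster, so [e] is inserted between them. → [babepedoipekibupuj].
/daetpulaugpu/: /t/ and /p/ form a stop–stop cluster, so [e] is inserted between them. /g/ and /p/ form a stop–stop cluster, so [e] is inserted between them. → [daetepulaugepu].
/vugtoepkie/: /g/ and /t/ form a stop–stop cluster, so [e] is inserted between them. /p/ and /k/ form a stop–stop cluster, so [e] is inserted between them. → [vugetoepekie].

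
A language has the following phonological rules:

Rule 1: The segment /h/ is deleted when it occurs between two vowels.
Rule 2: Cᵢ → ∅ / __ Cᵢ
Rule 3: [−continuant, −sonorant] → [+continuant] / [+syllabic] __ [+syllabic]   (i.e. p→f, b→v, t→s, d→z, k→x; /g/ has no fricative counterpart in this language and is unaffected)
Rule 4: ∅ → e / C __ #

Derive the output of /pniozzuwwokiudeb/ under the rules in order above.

pniozuwoxiuzebe

Rule 1 (intervocalic h-deletion): no segment meets the environment; /pniozzuwwokiudeb/ is unchanged.
Rule 2 (degemination): /zz/ is a geminate; the first /z/ deletes. /ww/ is a geminate; the first /w/ deletes. /pniozzuwwokiudeb/ → pniozuwokiudeb.
Rule 3 (intervocalic spirantization): /k/ is a stop between vowels /o/ and /i/, so it spirantizes to the fricative [x]. /d/ is a stop between vowels /u/ and /e/, so it spirantizes to the fricative [z]. /pniozuwokiudeb/ → pniozuwoxiuzeb.
Rule 4 (final e-epenthesis): the form ends in the consonant /b/, so [e] is inserted word-finally. /pniozuwoxiuzeb/ → pniozuwoxiuzebe.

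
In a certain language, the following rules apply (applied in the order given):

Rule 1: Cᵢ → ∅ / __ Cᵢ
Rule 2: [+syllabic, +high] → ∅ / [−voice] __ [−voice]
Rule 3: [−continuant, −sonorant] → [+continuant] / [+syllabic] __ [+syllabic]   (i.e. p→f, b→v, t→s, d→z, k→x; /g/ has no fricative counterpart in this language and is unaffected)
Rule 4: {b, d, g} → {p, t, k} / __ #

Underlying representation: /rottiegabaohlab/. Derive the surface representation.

Rule 1 (degemination): /tt/ is a geminate; the first /t/ deletes. /rottiegabaohlab/ → rotiegabaohlab.
Rule 2 (high vowel syncope): no segment meets the environment; /rotiegabaohlab/ is unchanged.
Rule 3 (intervocalic spirantization): /t/ is a stop between vowels /o/ and /i/, so it spirantizes to the fricative [s]. /b/ is a stop between vowels /a/ and /a/, so it spirantizes to the fricative [v]. /rotiegabaohlab/ → rosiegavaohlab.
Rule 4 (final devoicing): /b/ is a voiced stop in word-final position, so it devoices to [p]. /rosiegavaohlab/ → rosiegavaohlap.

rosiegavaohlap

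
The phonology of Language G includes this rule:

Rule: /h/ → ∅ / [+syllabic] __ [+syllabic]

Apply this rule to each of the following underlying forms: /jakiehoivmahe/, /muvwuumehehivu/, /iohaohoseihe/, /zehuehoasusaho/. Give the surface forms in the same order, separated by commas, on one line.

/jakiehoivmahe/: /h/ occurs between vowels /e/ and /o/, so it deletes. /h/ occurs between vowels /a/ and /e/, so it deletes. → [jakieoivmae].
/muvwuumehehivu/: /h/ occurs between vowels /e/ and /e/, so it deletes. /h/ occurs between vowels /e/ and /i/, so it deletes. → [muvwuumeeivu].
/iohaohoseihe/: /h/ occurs between vowels /o/ and /a/, so it deletes. /h/ occurs between vowels /o/ and /o/, so it deletes. /h/ occurs between vowels /i/ and /e/, so it deletes. → [ioaooseie].
/zehuehoasusaho/: /h/ occurs between vowels /e/ and /u/, so it deletes. /h/ occurs between vowels /e/ and /o/, so it deletes. /h/ occurs between vowels /a/ and /o/, so it deletes. → [zeueoasusao].

jakieoivmae, muvwuumeeivu, ioaooseie, zeueoasusao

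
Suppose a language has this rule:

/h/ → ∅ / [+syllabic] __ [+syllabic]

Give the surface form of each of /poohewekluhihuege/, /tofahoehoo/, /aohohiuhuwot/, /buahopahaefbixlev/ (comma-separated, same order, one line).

pooewekluiuege, tofaoeoo, aooiuuwot, buaopaaefbixlev

/poohewekluhihuege/: /h/ occurs between vowels /o/ and /e/, so it deletes. /h/ occurs between vowels /u/ and /i/, so it deletes. /h/ occurs between vowels /i/ and /u/, so it deletes. → [pooewekluiuege].
/tofahoehoo/: /h/ occurs between vowels /a/ and /o/, so it deletes. /h/ occurs between vowels /e/ and /o/, so it deletes. → [tofaoeoo].
/aohohiuhuwot/: /h/ occurs between vowels /o/ and /o/, so it deletes. /h/ occurs between vowels /o/ and /i/, so it deletes. /h/ occurs between vowels /u/ and /u/, so it deletes. → [aooiuuwot].
/buahopahaefbixlev/: /h/ occurs between vowels /a/ and /o/, so it deletes. /h/ occurs between vowels /a/ and /a/, so it deletes. → [buaopaaefbixlev].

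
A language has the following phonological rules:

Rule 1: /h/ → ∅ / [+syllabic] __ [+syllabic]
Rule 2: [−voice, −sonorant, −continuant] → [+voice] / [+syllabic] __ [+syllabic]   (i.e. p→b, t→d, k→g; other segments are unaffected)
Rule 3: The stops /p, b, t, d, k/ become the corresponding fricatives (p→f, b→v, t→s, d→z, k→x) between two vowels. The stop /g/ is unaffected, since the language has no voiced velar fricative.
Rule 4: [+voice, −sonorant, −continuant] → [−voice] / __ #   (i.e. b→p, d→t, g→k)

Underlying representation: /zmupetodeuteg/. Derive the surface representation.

Rule 1 (intervocalic h-deletion): no segment meets the environment; /zmupetodeuteg/ is unchanged.
Rule 2 (intervocalic voicing): /p/ is a voiceless stop between vowels /u/ and /e/, so it voices to [b]. /t/ is a voiceless stop between vowels /e/ and /o/, so it voices to [d]. /t/ is a voiceless stop between vowels /u/ and /e/, so it voices to [d]. /zmupetodeuteg/ → zmubedodeudeg.
Rule 3 (intervocalic spirantization): /b/ is a stop between vowels /u/ and /e/, so it spirantizes to the fricative [v]. /d/ is a stop between vowels /e/ and /o/, so it spirantizes to the fricative [z]. /d/ is a stop between vowels /o/ and /e/, so it spirantizes to the fricative [z]. /d/ is a stop between vowels /u/ and /e/, so it spirantizes to the fricative [z]. /zmubedodeudeg/ → zmuvezozeuzeg.
Rule 4 (final devoicing): /g/ is a voiced stop in word-final position, so it devoices to [k]. /zmuvezozeuzeg/ → zmuvezozeuzek.

zmuvezozeuzek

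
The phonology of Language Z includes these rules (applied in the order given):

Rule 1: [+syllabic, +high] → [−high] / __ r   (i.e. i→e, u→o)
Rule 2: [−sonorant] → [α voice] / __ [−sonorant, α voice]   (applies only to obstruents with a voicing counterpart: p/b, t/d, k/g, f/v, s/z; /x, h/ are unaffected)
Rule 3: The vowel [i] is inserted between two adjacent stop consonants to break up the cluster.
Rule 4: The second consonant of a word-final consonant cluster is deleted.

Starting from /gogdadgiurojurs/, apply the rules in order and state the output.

gogidadigiorojor

Rule 1 (pre-rhotic lowering): /u/ is a high vowel immediately before /r/, so it lowers to [o]. /u/ is a high vowel immediately before /r/, so it lowers to [o]. /gogdadgiurojurs/ → gogdadgiorojors.
Rule 2 (regressive voicing assimilation): no segment meets the environment; /gogdadgiorojors/ is unchanged.
Rule 3 (stop-cluster i-epenthesis): /g/ and /d/ form a stop–stop cluster, so [i] is inserted between them. /d/ and /g/ form a stop–stop cluster, so [i] is inserted between them. /gogdadgiorojors/ → gogidadigiorojors.
Rule 4 (final cluster simplification): /s/ is the second consonant of a word-final cluster /rs/, so it deletes. /gogidadigiorojors/ → gogidadigiorojor.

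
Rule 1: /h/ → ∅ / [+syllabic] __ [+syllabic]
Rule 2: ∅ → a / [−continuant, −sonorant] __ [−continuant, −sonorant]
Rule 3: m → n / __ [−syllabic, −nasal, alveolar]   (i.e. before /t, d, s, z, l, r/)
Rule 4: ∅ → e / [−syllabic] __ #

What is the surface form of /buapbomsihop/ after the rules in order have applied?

Rule 1 (intervocalic h-deletion): /h/ occurs between vowels /i/ and /o/, so it deletes. /buapbomsihop/ → buapbomsiop.
Rule 2 (stop-cluster a-epenthesis): /p/ and /b/ form a stop–stop cluster, so [a] is inserted between them. /buapbomsiop/ → buapabomsiop.
Rule 3 (nasal place assimilation): /m/ precedes the alveolar consonant /s/, so it assimilates in place to [n]. /buapabomsiop/ → buapabonsiop.
Rule 4 (final e-epenthesis): the form ends in the consonant /p/, so [e] is inserted word-finally. /buapabonsiop/ → buapabonsiope.

buapabonsiope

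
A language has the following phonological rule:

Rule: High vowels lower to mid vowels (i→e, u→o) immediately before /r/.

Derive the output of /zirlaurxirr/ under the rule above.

zerlaorxerr

/i/ is a high vowel immediately before /r/, so it lowers to [e].
/u/ is a high vowel immediately before /r/, so it lowers to [o].
/i/ is a high vowel immediately before /r/, so it lowers to [e].
Surface form: [zerlaorxerr].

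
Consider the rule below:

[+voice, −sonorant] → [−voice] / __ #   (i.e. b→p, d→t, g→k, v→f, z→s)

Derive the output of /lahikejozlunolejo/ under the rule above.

No segment of /lahikejozlunolejo/ meets the structural description of the rule, so the form surfaces unchanged.

lahikejozlunolejo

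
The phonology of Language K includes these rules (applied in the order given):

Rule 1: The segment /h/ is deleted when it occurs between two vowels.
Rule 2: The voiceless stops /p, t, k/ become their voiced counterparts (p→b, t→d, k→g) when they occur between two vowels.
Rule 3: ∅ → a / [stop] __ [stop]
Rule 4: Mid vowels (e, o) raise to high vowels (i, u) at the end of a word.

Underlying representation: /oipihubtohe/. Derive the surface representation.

Rule 1 (intervocalic h-deletion): /h/ occurs between vowels /i/ and /u/, so it deletes. /h/ occurs between vowels /o/ and /e/, so it deletes. /oipihubtohe/ → oipiubtoe.
Rule 2 (intervocalic voicing): /p/ is a voiceless stop between vowels /i/ and /i/, so it voices to [b]. /oipiubtoe/ → oibiubtoe.
Rule 3 (stop-cluster a-epenthesis): /b/ and /t/ form a stop–stop cluster, so [a] is inserted between them. /oibiubtoe/ → oibiubatoe.
Rule 4 (final vowel raising): /e/ is a mid vowel in word-final position, so it raises to [i]. /oibiubatoe/ → oibiubatoi.

oibiubatoi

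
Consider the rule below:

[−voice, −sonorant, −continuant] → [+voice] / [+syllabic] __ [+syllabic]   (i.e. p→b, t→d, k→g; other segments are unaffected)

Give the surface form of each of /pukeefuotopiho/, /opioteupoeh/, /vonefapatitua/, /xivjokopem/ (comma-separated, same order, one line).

pugeefuodobiho, obiodeuboeh, vonefabadidua, xivjogobem

/pukeefuotopiho/: /k/ is a voiceless stop between vowels /u/ and /e/, so it voices to [g]. /t/ is a voiceless stop between vowels /o/ and /o/, so it voices to [d]. /p/ is a voiceless stop between vowels /o/ and /i/, so it voices to [b]. → [pugeefuodobiho].
/opioteupoeh/: /p/ is a voiceless stop between vowels /o/ and /i/, so it voices to [b]. /t/ is a voiceless stop between vowels /o/ and /e/, so it voices to [d]. /p/ is a voiceless stop between vowels /u/ and /o/, so it voices to [b]. → [obiodeuboeh].
/vonefapatitua/: /p/ is a voiceless stop between vowels /a/ and /a/, so it voices to [b]. /t/ is a voiceless stop between vowels /a/ and /i/, so it voices to [d]. /t/ is a voiceless stop between vowels /i/ and /u/, so it voices to [d]. → [vonefabadidua].
/xivjokopem/: /k/ is a voiceless stop between vowels /o/ and /o/, so it voices to [g]. /p/ is a voiceless stop between vowels /o/ and /e/, so it voices to [b]. → [xivjogobem].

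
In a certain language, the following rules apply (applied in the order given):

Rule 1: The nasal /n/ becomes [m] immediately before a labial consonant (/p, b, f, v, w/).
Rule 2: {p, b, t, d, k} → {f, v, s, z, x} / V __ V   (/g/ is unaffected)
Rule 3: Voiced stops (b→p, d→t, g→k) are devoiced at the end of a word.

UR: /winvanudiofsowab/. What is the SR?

wimvanuziofsowap

Rule 1 (nasal place assimilation): /n/ precedes the labial consonant /v/, so it assimilates in place to [m]. /winvanudiofsowab/ → wimvanudiofsowab.
Rule 2 (intervocalic spirantization): /d/ is a stop between vowels /u/ and /i/, so it spirantizes to the fricative [z]. /wimvanudiofsowab/ → wimvanuziofsowab.
Rule 3 (final devoicing): /b/ is a voiced stop in word-final position, so it devoices to [p]. /wimvanuziofsowab/ → wimvanuziofsowap.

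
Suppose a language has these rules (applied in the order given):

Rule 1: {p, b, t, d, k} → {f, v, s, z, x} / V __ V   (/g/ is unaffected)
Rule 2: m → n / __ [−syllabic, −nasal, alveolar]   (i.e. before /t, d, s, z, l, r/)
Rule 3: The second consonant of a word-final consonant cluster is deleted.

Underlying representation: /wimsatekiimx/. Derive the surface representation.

Rule 1 (intervocalic spirantization): /t/ is a stop between vowels /a/ and /e/, so it spirantizes to the fricative [s]. /k/ is a stop between vowels /e/ and /i/, so it spirantizes to the fricative [x]. /wimsatekiimx/ → wimsasexiimx.
Rule 2 (nasal place assimilation): /m/ precedes the alveolar consonant /s/, so it assimilates in place to [n]. /wimsasexiimx/ → winsasexiimx.
Rule 3 (final cluster simplification): /x/ is the second consonant of a word-final cluster /mx/, so it deletes. /winsasexiimx/ → winsasexiim.

winsasexiim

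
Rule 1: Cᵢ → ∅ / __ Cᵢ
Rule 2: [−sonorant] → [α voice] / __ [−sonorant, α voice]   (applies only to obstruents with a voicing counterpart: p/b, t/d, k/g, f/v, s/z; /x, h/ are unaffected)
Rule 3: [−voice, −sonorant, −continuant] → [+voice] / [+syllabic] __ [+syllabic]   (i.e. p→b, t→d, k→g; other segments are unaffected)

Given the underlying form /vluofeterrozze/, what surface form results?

Rule 1 (degemination): /rr/ is a geminate; the first /r/ deletes. /zz/ is a geminate; the first /z/ deletes. /vluofeterrozze/ → vluofeteroze.
Rule 2 (regressive voicing assimilation): no segment meets the environment; /vluofeteroze/ is unchanged.
Rule 3 (intervocalic voicing): /t/ is a voiceless stop between vowels /e/ and /e/, so it voices to [d]. /vluofeteroze/ → vluofederoze.

vluofederoze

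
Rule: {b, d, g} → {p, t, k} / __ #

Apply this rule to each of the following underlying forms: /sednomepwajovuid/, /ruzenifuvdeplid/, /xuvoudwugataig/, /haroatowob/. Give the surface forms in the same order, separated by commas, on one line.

/sednomepwajovuid/: /d/ is a voiced stop in word-final position, so it devoices to [t]. → [sednomepwajovuit].
/ruzenifuvdeplid/: /d/ is a voiced stop in word-final position, so it devoices to [t]. → [ruzenifuvdeplit].
/xuvoudwugataig/: /g/ is a voiced stop in word-final position, so it devoices to [k]. → [xuvoudwugataik].
/haroatowob/: /b/ is a voiced stop in word-final position, so it devoices to [p]. → [haroatowop].

sednomepwajovuit, ruzenifuvdeplit, xuvoudwugataik, haroatowop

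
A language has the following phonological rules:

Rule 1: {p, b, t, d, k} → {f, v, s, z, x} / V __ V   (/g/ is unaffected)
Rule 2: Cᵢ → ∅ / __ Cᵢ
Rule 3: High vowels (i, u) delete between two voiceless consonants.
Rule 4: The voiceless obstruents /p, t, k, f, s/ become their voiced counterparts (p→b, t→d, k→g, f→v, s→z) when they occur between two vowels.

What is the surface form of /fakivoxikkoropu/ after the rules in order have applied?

Rule 1 (intervocalic spirantization): /k/ is a stop between vowels /a/ and /i/, so it spirantizes to the fricative [x]. /p/ is a stop between vowels /o/ and /u/, so it spirantizes to the fricative [f]. /fakivoxikkoropu/ → faxivoxikkorofu.
Rule 2 (degemination): /kk/ is a geminate; the first /k/ deletes. /faxivoxikkorofu/ → faxivoxikorofu.
Rule 3 (high vowel syncope): /i/ is a high vowel flanked by voiceless consonants /x/ and /k/, so it deletes. /faxivoxikorofu/ → faxivoxkorofu.
Rule 4 (intervocalic voicing): /f/ is a voiceless obstruent between vowels /o/ and /u/, so it voices to [v]. /faxivoxkorofu/ → faxivoxkorovu.

faxivoxkorovu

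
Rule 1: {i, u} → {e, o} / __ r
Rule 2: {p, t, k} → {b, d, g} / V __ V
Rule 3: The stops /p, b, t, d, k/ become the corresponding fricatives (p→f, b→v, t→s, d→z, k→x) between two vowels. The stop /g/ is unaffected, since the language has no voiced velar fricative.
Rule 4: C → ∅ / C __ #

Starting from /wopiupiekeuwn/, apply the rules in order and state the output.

Rule 1 (pre-rhotic lowering): no segment meets the environment; /wopiupiekeuwn/ is unchanged.
Rule 2 (intervocalic voicing): /p/ is a voiceless stop between vowels /o/ and /i/, so it voices to [b]. /p/ is a voiceless stop between vowels /u/ and /i/, so it voices to [b]. /k/ is a voiceless stop between vowels /e/ and /e/, so it voices to [g]. /wopiupiekeuwn/ → wobiubiegeuwn.
Rule 3 (intervocalic spirantization): /b/ is a stop between vowels /o/ and /i/, so it spirantizes to the fricative [v]. /b/ is a stop between vowels /u/ and /i/, so it spirantizes to the fricative [v]. /wobiubiegeuwn/ → woviuviegeuwn.
Rule 4 (final cluster simplification): /n/ is the second consonant of a word-final cluster /wn/, so it deletes. /woviuviegeuwn/ → woviuviegeuw.

woviuviegeuw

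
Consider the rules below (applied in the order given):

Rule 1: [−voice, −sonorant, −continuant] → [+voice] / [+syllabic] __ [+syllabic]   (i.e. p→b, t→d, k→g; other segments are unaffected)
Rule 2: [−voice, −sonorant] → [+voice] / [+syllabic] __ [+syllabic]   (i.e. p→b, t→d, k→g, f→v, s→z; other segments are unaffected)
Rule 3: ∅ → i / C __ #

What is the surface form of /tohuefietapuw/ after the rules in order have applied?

Rule 1 (intervocalic voicing): /t/ is a voiceless stop between vowels /e/ and /a/, so it voices to [d]. /p/ is a voiceless stop between vowels /a/ and /u/, so it voices to [b]. /tohuefietapuw/ → tohuefiedabuw.
Rule 2 (intervocalic voicing): /f/ is a voiceless obstruent between vowels /e/ and /i/, so it voices to [v]. /tohuefiedabuw/ → tohueviedabuw.
Rule 3 (final i-epenthesis): the form ends in the consonant /w/, so [i] is inserted word-finally. /tohueviedabuw/ → tohueviedabuwi.

tohueviedabuwi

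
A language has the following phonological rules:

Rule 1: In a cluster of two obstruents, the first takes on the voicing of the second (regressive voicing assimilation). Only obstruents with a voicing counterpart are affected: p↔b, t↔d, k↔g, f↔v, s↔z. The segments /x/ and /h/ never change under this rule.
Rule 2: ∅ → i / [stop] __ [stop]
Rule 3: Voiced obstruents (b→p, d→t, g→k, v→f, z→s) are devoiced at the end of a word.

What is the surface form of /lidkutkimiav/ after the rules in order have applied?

litikutikimiaf

Rule 1 (regressive voicing assimilation): /d/ precedes the voiceless obstruent /k/, so it devoices to [t] by assimilation. /lidkutkimiav/ → litkutkimiav.
Rule 2 (stop-cluster i-epenthesis): /t/ and /k/ form a stop–stop cluster, so [i] is inserted between them. /t/ and /k/ form a stop–stop cluster, so [i] is inserted between them. /litkutkimiav/ → litikutikimiav.
Rule 3 (final devoicing): /v/ is a voiced obstruent in word-final position, so it devoices to [f]. /litikutikimiav/ → litikutikimiaf.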